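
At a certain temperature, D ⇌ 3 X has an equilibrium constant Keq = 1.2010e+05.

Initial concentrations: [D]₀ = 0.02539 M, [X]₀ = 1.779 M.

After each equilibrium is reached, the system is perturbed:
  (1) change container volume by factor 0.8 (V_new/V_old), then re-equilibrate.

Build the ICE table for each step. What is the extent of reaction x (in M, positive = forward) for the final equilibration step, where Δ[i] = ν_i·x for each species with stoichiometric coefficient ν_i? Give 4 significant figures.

Q₀ = 221.8 vs Keq = 1.2010e+05 ⇒ Q<K, forward
Step 1:
                  D         X
  I         0.02539     1.779
  C        -0.02534   0.07601
  E       5.3149e-05     1.855
  solve Keq expr → x = 0.02534; check Q = 1.2010e+05
Then change container volume by factor 0.8 (V_new/V_old).
Step 2:
                  D         X
  I       6.6436e-05     2.319
  C       3.7355e-05 -1.1207e-04
  E       1.0379e-04     2.319
  solve Keq expr → x = -3.7355e-05; check Q = 1.2010e+05

x = -3.7355e-05 M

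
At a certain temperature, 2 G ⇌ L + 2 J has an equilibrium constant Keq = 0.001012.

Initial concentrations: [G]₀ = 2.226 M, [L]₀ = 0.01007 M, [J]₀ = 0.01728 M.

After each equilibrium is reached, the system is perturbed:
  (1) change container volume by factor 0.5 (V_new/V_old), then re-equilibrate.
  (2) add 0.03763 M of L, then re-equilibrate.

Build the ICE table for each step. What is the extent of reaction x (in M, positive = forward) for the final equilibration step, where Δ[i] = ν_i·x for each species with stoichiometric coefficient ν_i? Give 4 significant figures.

Q₀ = 6.0683e-07 vs Keq = 0.001012 ⇒ Q<K, forward
Step 1:
                   G          L          J
  init         2.226    0.01007    0.01728
  Δ          -0.1853    0.09264     0.1853
  eq           2.041     0.1027     0.2026
  solve Keq expr → x = 0.09264; check Q = 0.001012
Then change container volume by factor 0.5 (V_new/V_old).
Step 2:
                   G          L          J
  init         4.081     0.2054     0.4051
  Δ          0.07977   -0.03989   -0.07977
  eq           4.161     0.1655     0.3254
  solve Keq expr → x = -0.03989; check Q = 0.001012
Then add 0.03763 M of L.
Step 3:
                   G          L          J
  init         4.161     0.2032     0.3254
  Δ          0.02185   -0.01093   -0.02185
  eq           4.183     0.1922     0.3035
  solve Keq expr → x = -0.01093; check Q = 0.001012

x = -0.01093 M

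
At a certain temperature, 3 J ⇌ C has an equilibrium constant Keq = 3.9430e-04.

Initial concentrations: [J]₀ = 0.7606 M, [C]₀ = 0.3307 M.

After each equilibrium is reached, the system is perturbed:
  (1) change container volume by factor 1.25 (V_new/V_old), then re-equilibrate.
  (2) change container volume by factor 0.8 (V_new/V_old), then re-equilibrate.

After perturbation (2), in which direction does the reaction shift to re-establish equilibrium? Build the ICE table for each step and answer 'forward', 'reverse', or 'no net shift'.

Direction: forward

Q₀ = 0.7516 vs Keq = 3.9430e-04 ⇒ Q>K, reverse
Step 1:
                    J           C
  init         0.7606      0.3307
  Δ            0.9858     -0.3286
  eq            1.746      0.0021
  solve Keq expr → x = -0.3286; check Q = 3.9430e-04
Then change container volume by factor 1.25 (V_new/V_old).
Step 2:
                    J           C
  init          1.397     0.00168
  Δ          0.001802 -6.0069e-04
  eq            1.399    0.001079
  solve Keq expr → x = -6.0069e-04; check Q = 3.9430e-04
Then change container volume by factor 0.8 (V_new/V_old).
Step 3:
                    J           C
  init          1.749    0.001349
  Δ         -0.002253  7.5086e-04
  eq            1.746      0.0021
  solve Keq expr → x = 7.5086e-04; check Q = 3.9430e-04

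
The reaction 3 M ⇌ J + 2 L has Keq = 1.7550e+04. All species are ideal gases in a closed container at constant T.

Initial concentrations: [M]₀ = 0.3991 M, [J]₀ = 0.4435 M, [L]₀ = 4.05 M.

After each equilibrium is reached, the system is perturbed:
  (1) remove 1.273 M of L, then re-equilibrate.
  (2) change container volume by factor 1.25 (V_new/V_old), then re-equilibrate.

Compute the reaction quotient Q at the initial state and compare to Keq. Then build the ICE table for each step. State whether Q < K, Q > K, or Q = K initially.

Q₀ = 114.4; Q < K (proceeds forward)

Q₀ = 114.4 vs Keq = 1.7550e+04 ⇒ Q<K, forward
Step 1:
                   M          J          L
  I           0.3991     0.4435       4.05
  C          -0.3163     0.1054     0.2109
  E          0.08281     0.5489      4.261
  solve Keq expr → x = 0.1054; check Q = 1.7550e+04
Then remove 1.273 M of L.
Step 2:
                   M          J          L
  I          0.08281     0.5489      2.988
  C         -0.01706   0.005686    0.01137
  E          0.06575     0.5546      2.999
  solve Keq expr → x = 0.005686; check Q = 1.7550e+04
Then change container volume by factor 1.25 (V_new/V_old).
Step 3:
                   M          J          L
  I           0.0526     0.4437      2.399
  C                0          0          0
  E           0.0526     0.4437      2.399
  solve Keq expr → x = 0; check Q = 1.7550e+04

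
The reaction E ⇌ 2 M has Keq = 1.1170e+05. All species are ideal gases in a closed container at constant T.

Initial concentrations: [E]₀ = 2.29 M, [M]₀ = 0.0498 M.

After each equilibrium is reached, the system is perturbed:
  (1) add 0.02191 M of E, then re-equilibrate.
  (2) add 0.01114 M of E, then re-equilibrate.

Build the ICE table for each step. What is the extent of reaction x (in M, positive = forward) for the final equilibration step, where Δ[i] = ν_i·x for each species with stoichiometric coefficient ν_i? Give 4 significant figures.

x = 0.01114 M

Q₀ = 0.001083 vs Keq = 1.1170e+05 ⇒ Q<K, forward
Step 1:
                   E          M
  Initial       2.29     0.0498
  Change       -2.29       4.58
  Equil   1.9187e-04      4.629
  solve Keq expr → x = 2.29; check Q = 1.1170e+05
Then add 0.02191 M of E.
Step 2:
                   E          M
  Initial     0.0221      4.629
  Change    -0.02191    0.04381
  Equil   1.9552e-04      4.673
  solve Keq expr → x = 0.02191; check Q = 1.1170e+05
Then add 0.01114 M of E.
Step 3:
                   E          M
  Initial    0.01134      4.673
  Change    -0.01114    0.02228
  Equil   1.9738e-04      4.696
  solve Keq expr → x = 0.01114; check Q = 1.1170e+05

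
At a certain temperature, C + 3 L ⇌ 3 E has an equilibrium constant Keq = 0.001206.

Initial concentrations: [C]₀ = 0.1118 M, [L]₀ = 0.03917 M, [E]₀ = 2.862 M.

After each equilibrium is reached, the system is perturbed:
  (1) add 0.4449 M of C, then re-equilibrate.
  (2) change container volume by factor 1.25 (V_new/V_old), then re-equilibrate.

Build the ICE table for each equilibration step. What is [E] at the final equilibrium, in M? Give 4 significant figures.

[E]_eq = 0.2317 M

Q₀ = 3.4890e+06 vs Keq = 0.001206 ⇒ Q>K, reverse
Step 1:
                  C         L         E
  Initial    0.1118   0.03917     2.862
  Change     0.8617     2.585    -2.585
  Equil      0.9735     2.624    0.2769
  solve Keq expr → x = -0.8617; check Q = 0.001206
Then add 0.4449 M of C.
Step 2:
                  C         L         E
  Initial     1.418     2.624    0.2769
  Change   -0.01078  -0.03235   0.03235
  Equil       1.408     2.592    0.3092
  solve Keq expr → x = 0.01078; check Q = 0.001206
Then change container volume by factor 1.25 (V_new/V_old).
Step 3:
                  C         L         E
  Initial     1.126     2.074    0.2474
  Change   0.005214   0.01564  -0.01564
  Equil       1.131     2.089    0.2317
  solve Keq expr → x = -0.005214; check Q = 0.001206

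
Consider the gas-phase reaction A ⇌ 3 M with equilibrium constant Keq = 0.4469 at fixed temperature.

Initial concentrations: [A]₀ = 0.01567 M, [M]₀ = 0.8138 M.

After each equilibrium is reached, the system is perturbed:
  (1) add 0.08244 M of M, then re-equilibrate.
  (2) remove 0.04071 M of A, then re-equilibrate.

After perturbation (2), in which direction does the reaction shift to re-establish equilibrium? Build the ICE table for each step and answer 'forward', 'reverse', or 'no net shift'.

Direction: reverse

Q₀ = 34.39 vs Keq = 0.4469 ⇒ Q>K, reverse
Step 1:
                   A          M
  init       0.01567     0.8138
  Δ           0.1355    -0.4065
  eq          0.1512     0.4073
  solve Keq expr → x = -0.1355; check Q = 0.4469
Then add 0.08244 M of M.
Step 2:
                   A          M
  init        0.1512     0.4897
  Δ          0.02136   -0.06409
  eq          0.1725     0.4256
  solve Keq expr → x = -0.02136; check Q = 0.4469
Then remove 0.04071 M of A.
Step 3:
                   A          M
  init        0.1318     0.4256
  Δ         0.009218   -0.02765
  eq           0.141      0.398
  solve Keq expr → x = -0.009218; check Q = 0.4469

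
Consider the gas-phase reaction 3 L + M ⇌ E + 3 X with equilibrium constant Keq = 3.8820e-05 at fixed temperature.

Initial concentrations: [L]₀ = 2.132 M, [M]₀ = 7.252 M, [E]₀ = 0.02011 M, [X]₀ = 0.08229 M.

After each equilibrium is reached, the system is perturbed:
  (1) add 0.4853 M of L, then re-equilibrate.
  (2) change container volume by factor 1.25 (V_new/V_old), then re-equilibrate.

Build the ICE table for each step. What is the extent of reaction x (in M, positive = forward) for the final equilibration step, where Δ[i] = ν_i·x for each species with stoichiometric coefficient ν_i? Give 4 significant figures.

Q₀ = 1.5945e-07 vs Keq = 3.8820e-05 ⇒ Q<K, forward
Step 1:
                  L         M         E         X
  Initial     2.132     7.252   0.02011   0.08229
  Change    -0.2019  -0.06729   0.06729    0.2019
  Equil        1.93     7.185    0.0874    0.2842
  solve Keq expr → x = 0.06729; check Q = 3.8820e-05
Then add 0.4853 M of L.
Step 2:
                  L         M         E         X
  Initial     2.415     7.185    0.0874    0.2842
  Change    -0.0461  -0.01537   0.01537    0.0461
  Equil       2.369     7.169    0.1028    0.3303
  solve Keq expr → x = 0.01537; check Q = 3.8820e-05
Then change container volume by factor 1.25 (V_new/V_old).
Step 3:
                  L         M         E         X
  Initial     1.895     5.735   0.08221    0.2642
  Change          0         0         0         0
  Equil       1.895     5.735   0.08221    0.2642
  solve Keq expr → x = 0; check Q = 3.8820e-05

x = 0 M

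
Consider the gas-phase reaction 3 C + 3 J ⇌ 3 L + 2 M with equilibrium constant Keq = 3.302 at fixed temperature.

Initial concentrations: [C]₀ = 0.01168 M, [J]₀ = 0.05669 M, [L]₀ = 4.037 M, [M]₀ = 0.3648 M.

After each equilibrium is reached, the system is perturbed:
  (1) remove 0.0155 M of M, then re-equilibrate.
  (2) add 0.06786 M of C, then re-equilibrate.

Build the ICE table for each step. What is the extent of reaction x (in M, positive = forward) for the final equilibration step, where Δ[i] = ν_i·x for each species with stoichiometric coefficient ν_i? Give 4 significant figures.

Q₀ = 3.0160e+10 vs Keq = 3.302 ⇒ Q>K, reverse
Step 1:
                  C         J         L         M
  init      0.01168   0.05669     4.037    0.3648
  Δ           0.489     0.489    -0.489    -0.326
  eq         0.5006    0.5457     3.548   0.03882
  solve Keq expr → x = -0.163; check Q = 3.302
Then remove 0.0155 M of M.
Step 2:
                  C         J         L         M
  init       0.5006    0.5457     3.548   0.02332
  Δ        -0.01728  -0.01728   0.01728   0.01152
  eq         0.4834    0.5284     3.565   0.03484
  solve Keq expr → x = 0.005759; check Q = 3.302
Then add 0.06786 M of C.
Step 3:
                  C         J         L         M
  init       0.5512    0.5284     3.565   0.03484
  Δ       -0.008285 -0.008285  0.008285  0.005523
  eq         0.5429    0.5201     3.574   0.04036
  solve Keq expr → x = 0.002762; check Q = 3.302

x = 0.002762 M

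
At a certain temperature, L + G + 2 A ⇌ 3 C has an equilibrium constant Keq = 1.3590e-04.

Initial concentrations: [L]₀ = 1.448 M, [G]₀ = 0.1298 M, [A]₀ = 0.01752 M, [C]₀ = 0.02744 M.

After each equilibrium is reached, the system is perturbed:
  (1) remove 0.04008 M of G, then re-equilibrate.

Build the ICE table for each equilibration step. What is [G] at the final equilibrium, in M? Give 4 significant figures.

Q₀ = 0.3581 vs Keq = 1.3590e-04 ⇒ Q>K, reverse
Step 1:
                    L           G           A           C
  Initial       1.448      0.1298     0.01752     0.02744
  Change     0.008099    0.008099      0.0162     -0.0243
  Equil         1.456      0.1379     0.03372    0.003142
  solve Keq expr → x = -0.008099; check Q = 1.3590e-04
Then remove 0.04008 M of G.
Step 2:
                    L           G           A           C
  Initial       1.456     0.09782     0.03372    0.003142
  Change   1.0890e-04  1.0890e-04  2.1779e-04 -3.2669e-04
  Equil         1.456     0.09793     0.03394    0.002816
  solve Keq expr → x = -1.0890e-04; check Q = 1.3590e-04

[G]_eq = 0.09793 M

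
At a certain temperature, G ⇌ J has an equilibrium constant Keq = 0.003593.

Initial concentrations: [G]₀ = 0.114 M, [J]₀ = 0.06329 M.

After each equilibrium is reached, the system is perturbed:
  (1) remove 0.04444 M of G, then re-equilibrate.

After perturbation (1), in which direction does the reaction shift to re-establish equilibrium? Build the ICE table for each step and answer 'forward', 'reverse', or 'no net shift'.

Direction: reverse

Q₀ = 0.5552 vs Keq = 0.003593 ⇒ Q>K, reverse
Step 1:
                  G         J
  init        0.114   0.06329
  Δ         0.06266  -0.06266
  eq         0.1767 6.3472e-04
  solve Keq expr → x = -0.06266; check Q = 0.003593
Then remove 0.04444 M of G.
Step 2:
                  G         J
  init       0.1322 6.3472e-04
  Δ       1.5910e-04 -1.5910e-04
  eq         0.1324 4.7562e-04
  solve Keq expr → x = -1.5910e-04; check Q = 0.003593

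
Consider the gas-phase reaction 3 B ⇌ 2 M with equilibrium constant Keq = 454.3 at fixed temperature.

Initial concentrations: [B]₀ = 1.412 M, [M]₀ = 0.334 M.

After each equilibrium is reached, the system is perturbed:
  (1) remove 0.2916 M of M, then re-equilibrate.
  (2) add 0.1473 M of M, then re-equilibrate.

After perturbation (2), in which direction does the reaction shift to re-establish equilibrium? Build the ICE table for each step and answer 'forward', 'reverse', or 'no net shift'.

Direction: reverse

Q₀ = 0.03963 vs Keq = 454.3 ⇒ Q<K, forward
Step 1:
                    B           M
  Initial       1.412       0.334
  Change       -1.267      0.8446
  Equil        0.1451       1.179
  solve Keq expr → x = 0.4223; check Q = 454.3
Then remove 0.2916 M of M.
Step 2:
                    B           M
  Initial      0.1451       0.887
  Change     -0.02364     0.01576
  Equil        0.1215      0.9027
  solve Keq expr → x = 0.007879; check Q = 454.3
Then add 0.1473 M of M.
Step 3:
                    B           M
  Initial      0.1215        1.05
  Change      0.01219   -0.008125
  Equil        0.1337       1.042
  solve Keq expr → x = -0.004063; check Q = 454.3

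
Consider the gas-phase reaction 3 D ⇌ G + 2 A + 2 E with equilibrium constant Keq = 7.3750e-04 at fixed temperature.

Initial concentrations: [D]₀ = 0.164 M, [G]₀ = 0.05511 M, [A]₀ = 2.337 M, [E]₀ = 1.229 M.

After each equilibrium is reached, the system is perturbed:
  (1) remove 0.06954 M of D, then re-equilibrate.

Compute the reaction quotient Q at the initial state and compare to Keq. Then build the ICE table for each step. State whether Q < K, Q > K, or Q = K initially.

Q₀ = 103.1 vs Keq = 7.3750e-04 ⇒ Q>K, reverse
Step 1:
                    D           G           A           E
  Initial       0.164     0.05511       2.337       1.229
  Change       0.1653    -0.05511     -0.1102     -0.1102
  Equil        0.3293  4.2438e-06       2.227       1.119
  solve Keq expr → x = -0.05511; check Q = 7.3750e-04
Then remove 0.06954 M of D.
Step 2:
                    D           G           A           E
  Initial      0.2598  4.2438e-06       2.227       1.119
  Change   6.4814e-06 -2.1605e-06 -4.3210e-06 -4.3210e-06
  Equil        0.2598  2.0833e-06       2.227       1.119
  solve Keq expr → x = -2.1605e-06; check Q = 7.3750e-04

Q₀ = 103.1; Q > K (proceeds reverse)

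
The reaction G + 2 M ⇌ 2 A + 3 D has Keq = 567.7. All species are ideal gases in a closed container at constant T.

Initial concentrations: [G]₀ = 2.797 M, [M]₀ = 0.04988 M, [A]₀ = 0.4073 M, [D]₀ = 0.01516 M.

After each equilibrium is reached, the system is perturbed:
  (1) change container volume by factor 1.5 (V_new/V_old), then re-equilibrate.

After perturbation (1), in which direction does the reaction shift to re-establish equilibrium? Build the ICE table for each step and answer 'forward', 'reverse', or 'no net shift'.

Q₀ = 8.3058e-05 vs Keq = 567.7 ⇒ Q<K, forward
Step 1:
                  G         M         A         D
  init        2.797   0.04988    0.4073   0.01516
  Δ        -0.02479  -0.04957   0.04957   0.07436
  eq          2.772 3.0845e-04    0.4569   0.08952
  solve Keq expr → x = 0.02479; check Q = 567.7
Then change container volume by factor 1.5 (V_new/V_old).
Step 2:
                  G         M         A         D
  init        1.848 2.0563e-04    0.3046   0.05968
  Δ       -3.4080e-05 -6.8160e-05 6.8160e-05 1.0224e-04
  eq          1.848 1.3747e-04    0.3046   0.05978
  solve Keq expr → x = 3.4080e-05; check Q = 567.7

Direction: forward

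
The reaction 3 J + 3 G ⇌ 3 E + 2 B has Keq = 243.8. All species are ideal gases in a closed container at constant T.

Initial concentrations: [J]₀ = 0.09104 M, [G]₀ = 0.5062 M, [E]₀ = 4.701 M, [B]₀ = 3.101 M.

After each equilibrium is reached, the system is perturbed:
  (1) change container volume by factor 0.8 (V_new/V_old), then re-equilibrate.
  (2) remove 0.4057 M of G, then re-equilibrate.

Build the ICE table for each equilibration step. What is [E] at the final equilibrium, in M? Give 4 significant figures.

[E]_eq = 4.767 M

Q₀ = 1.0207e+07 vs Keq = 243.8 ⇒ Q>K, reverse
Step 1:
                    J           G           E           B
  Initial     0.09104      0.5062       4.701       3.101
  Change       0.8026      0.8026     -0.8026     -0.5351
  Equil        0.8936       1.309       3.898       2.566
  solve Keq expr → x = -0.2675; check Q = 243.8
Then change container volume by factor 0.8 (V_new/V_old).
Step 2:
                    J           G           E           B
  Initial       1.117       1.636       4.873       3.207
  Change     -0.03972    -0.03972     0.03972     0.02648
  Equil         1.077       1.596       4.913       3.234
  solve Keq expr → x = 0.01324; check Q = 243.8
Then remove 0.4057 M of G.
Step 3:
                    J           G           E           B
  Initial       1.077       1.191       4.913       3.234
  Change        0.146       0.146      -0.146    -0.09731
  Equil         1.223       1.337       4.767       3.137
  solve Keq expr → x = -0.04865; check Q = 243.8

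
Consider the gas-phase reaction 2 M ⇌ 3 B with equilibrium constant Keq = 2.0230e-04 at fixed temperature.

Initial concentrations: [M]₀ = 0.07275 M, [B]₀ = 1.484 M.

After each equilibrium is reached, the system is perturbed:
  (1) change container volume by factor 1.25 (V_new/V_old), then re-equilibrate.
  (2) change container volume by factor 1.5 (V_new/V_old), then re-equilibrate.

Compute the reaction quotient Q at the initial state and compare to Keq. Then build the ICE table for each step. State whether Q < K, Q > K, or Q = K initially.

Q₀ = 617.5 vs Keq = 2.0230e-04 ⇒ Q>K, reverse
Step 1:
                   M          B
  Initial    0.07275      1.484
  Change      0.9496     -1.424
  Equil        1.022    0.05958
  solve Keq expr → x = -0.4748; check Q = 2.0230e-04
Then change container volume by factor 1.25 (V_new/V_old).
Step 2:
                   M          B
  Initial     0.8179    0.04766
  Change   -0.002387    0.00358
  Equil       0.8155    0.05124
  solve Keq expr → x = 0.001193; check Q = 2.0230e-04
Then change container volume by factor 1.5 (V_new/V_old).
Step 3:
                   M          B
  Initial     0.5437    0.03416
  Change   -0.003193    0.00479
  Equil       0.5405    0.03895
  solve Keq expr → x = 0.001597; check Q = 2.0230e-04

Q₀ = 617.5; Q > K (proceeds reverse)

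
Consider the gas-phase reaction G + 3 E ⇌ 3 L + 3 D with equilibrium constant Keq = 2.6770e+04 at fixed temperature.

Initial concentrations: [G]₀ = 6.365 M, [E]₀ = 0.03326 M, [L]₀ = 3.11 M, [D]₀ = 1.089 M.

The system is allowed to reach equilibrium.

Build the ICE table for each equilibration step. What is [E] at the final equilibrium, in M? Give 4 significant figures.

Q₀ = 1.6588e+05 vs Keq = 2.6770e+04 ⇒ Q>K, reverse
Step 1:
                    G           E           L           D
  init          6.365     0.03326        3.11       1.089
  Δ          0.008619     0.02586    -0.02586    -0.02586
  eq            6.374     0.05912       3.084       1.063
  solve Keq expr → x = -0.008619; check Q = 2.6770e+04

[E]_eq = 0.05912 M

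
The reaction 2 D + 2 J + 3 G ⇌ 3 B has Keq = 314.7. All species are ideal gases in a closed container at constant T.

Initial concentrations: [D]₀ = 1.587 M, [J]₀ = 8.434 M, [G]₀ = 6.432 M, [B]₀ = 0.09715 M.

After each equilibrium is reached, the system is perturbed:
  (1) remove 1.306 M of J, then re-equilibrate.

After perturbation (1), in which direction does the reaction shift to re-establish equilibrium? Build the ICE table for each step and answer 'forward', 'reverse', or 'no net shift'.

Direction: reverse

Q₀ = 1.9234e-08 vs Keq = 314.7 ⇒ Q<K, forward
Step 1:
                   D          J          G          B
  Initial      1.587      8.434      6.432    0.09715
  Change      -1.583     -1.583     -2.375      2.375
  Equil     0.003912      6.851      4.057      2.472
  solve Keq expr → x = 0.7915; check Q = 314.7
Then remove 1.306 M of J.
Step 2:
                   D          J          G          B
  Initial   0.003912      5.545      4.057      2.472
  Change  9.1424e-04 9.1424e-04   0.001371  -0.001371
  Equil     0.004827      5.546      4.059       2.47
  solve Keq expr → x = -4.5712e-04; check Q = 314.7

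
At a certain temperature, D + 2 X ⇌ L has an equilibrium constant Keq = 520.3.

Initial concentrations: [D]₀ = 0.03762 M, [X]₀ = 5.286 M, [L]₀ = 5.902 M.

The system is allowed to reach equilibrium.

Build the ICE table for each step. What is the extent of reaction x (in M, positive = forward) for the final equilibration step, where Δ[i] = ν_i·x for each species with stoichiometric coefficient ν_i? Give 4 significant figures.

x = 0.0372 M

Q₀ = 5.615 vs Keq = 520.3 ⇒ Q<K, forward
Step 1:
                  D         X         L
  Initial   0.03762     5.286     5.902
  Change    -0.0372   -0.0744    0.0372
  Equil   4.2027e-04     5.212     5.939
  solve Keq expr → x = 0.0372; check Q = 520.3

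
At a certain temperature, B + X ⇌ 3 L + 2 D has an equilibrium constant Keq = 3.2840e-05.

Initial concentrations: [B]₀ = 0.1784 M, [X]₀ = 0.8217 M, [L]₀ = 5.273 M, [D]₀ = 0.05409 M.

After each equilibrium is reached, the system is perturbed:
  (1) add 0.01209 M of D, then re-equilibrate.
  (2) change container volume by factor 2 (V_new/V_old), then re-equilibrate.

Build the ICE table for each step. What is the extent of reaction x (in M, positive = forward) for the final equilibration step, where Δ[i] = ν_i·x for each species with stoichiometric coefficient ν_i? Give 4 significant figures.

x = 9.4500e-05 M

Q₀ = 2.926 vs Keq = 3.2840e-05 ⇒ Q>K, reverse
Step 1:
                    B           X           L           D
  init         0.1784      0.8217       5.273     0.05409
  Δ           0.02694     0.02694    -0.08083    -0.05389
  eq           0.2053      0.8486       5.192  2.0220e-04
  solve Keq expr → x = -0.02694; check Q = 3.2840e-05
Then add 0.01209 M of D.
Step 2:
                    B           X           L           D
  init         0.2053      0.8486       5.192     0.01229
  Δ          0.006043    0.006043    -0.01813    -0.01209
  eq           0.2114      0.8547       5.174  2.0697e-04
  solve Keq expr → x = -0.006043; check Q = 3.2840e-05
Then change container volume by factor 2 (V_new/V_old).
Step 3:
                    B           X           L           D
  init         0.1057      0.4273       2.587  1.0348e-04
  Δ       -9.4500e-05 -9.4500e-05  2.8350e-04  1.8900e-04
  eq           0.1056      0.4272       2.587  2.9248e-04
  solve Keq expr → x = 9.4500e-05; check Q = 3.2840e-05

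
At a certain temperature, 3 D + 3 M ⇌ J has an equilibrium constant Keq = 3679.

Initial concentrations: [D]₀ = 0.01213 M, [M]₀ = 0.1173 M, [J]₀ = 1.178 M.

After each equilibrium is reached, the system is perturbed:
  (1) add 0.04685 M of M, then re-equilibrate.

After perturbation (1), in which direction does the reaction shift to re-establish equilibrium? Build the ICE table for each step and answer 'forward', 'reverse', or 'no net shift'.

Direction: forward

Q₀ = 4.0895e+08 vs Keq = 3679 ⇒ Q>K, reverse
Step 1:
                   D          M          J
  I          0.01213     0.1173      1.178
  C           0.1996     0.1996   -0.06654
  E           0.2117     0.3169      1.111
  solve Keq expr → x = -0.06654; check Q = 3679
Then add 0.04685 M of M.
Step 2:
                   D          M          J
  I           0.2117     0.3638      1.111
  C         -0.01757   -0.01757   0.005856
  E           0.1942     0.3462      1.117
  solve Keq expr → x = 0.005856; check Q = 3679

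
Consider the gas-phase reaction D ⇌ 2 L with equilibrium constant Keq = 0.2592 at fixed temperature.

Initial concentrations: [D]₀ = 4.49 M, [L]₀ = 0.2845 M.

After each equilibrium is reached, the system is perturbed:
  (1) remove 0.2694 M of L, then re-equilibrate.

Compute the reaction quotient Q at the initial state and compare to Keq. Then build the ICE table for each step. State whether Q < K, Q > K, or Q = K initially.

Q₀ = 0.01803 vs Keq = 0.2592 ⇒ Q<K, forward
Step 1:
                    D           L
  I              4.49      0.2845
  C           -0.3742      0.7484
  E             4.116       1.033
  solve Keq expr → x = 0.3742; check Q = 0.2592
Then remove 0.2694 M of L.
Step 2:
                    D           L
  I             4.116      0.7635
  C           -0.1267      0.2534
  E             3.989       1.017
  solve Keq expr → x = 0.1267; check Q = 0.2592

Q₀ = 0.01803; Q < K (proceeds forward)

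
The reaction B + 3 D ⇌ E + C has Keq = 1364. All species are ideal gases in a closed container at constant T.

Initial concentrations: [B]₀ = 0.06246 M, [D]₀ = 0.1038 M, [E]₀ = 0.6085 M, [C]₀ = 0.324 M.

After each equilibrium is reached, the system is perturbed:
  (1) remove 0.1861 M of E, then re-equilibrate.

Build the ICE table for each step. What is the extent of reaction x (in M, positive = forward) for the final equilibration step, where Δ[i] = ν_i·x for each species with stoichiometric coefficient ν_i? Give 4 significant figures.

x = 0.003889 M

Q₀ = 2822 vs Keq = 1364 ⇒ Q>K, reverse
Step 1:
                   B          D          E          C
  init       0.06246     0.1038     0.6085      0.324
  Δ         0.007382    0.02215  -0.007382  -0.007382
  eq         0.06984     0.1259     0.6011     0.3166
  solve Keq expr → x = -0.007382; check Q = 1364
Then remove 0.1861 M of E.
Step 2:
                   B          D          E          C
  init       0.06984     0.1259      0.415     0.3166
  Δ        -0.003889   -0.01167   0.003889   0.003889
  eq         0.06595     0.1143     0.4189     0.3205
  solve Keq expr → x = 0.003889; check Q = 1364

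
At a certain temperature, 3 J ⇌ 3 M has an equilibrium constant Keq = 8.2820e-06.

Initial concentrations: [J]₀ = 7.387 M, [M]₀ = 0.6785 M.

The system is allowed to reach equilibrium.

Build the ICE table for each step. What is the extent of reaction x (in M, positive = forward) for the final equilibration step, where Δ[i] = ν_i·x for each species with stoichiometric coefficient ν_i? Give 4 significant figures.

Q₀ = 7.7490e-04 vs Keq = 8.2820e-06 ⇒ Q>K, reverse
Step 1:
                  J         M
  I           7.387    0.6785
  C          0.5186   -0.5186
  E           7.906    0.1599
  solve Keq expr → x = -0.1729; check Q = 8.2820e-06

x = -0.1729 M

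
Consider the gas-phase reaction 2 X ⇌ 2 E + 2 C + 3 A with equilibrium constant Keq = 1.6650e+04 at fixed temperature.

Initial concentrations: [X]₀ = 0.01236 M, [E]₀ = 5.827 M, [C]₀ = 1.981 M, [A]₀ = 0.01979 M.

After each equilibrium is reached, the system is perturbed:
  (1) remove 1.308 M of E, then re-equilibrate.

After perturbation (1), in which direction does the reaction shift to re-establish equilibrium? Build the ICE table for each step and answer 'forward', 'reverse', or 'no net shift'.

Q₀ = 6.76 vs Keq = 1.6650e+04 ⇒ Q<K, forward
Step 1:
                  X         E         C         A
  I         0.01236     5.827     1.981   0.01979
  C        -0.01171   0.01171   0.01171   0.01756
  E       6.5096e-04     5.839     1.993   0.03735
  solve Keq expr → x = 0.005855; check Q = 1.6650e+04
Then remove 1.308 M of E.
Step 2:
                  X         E         C         A
  I       6.5096e-04     4.531     1.993   0.03735
  C       -1.4147e-04 1.4147e-04 1.4147e-04 2.1220e-04
  E       5.0949e-04     4.531     1.993   0.03757
  solve Keq expr → x = 7.0733e-05; check Q = 1.6650e+04

Direction: forward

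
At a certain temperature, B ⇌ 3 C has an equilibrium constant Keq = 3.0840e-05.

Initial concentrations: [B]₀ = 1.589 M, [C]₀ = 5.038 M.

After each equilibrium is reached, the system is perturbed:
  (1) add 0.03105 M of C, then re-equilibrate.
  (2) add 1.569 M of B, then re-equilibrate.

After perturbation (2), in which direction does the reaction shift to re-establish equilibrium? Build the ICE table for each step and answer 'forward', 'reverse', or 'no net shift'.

Direction: forward

Q₀ = 80.47 vs Keq = 3.0840e-05 ⇒ Q>K, reverse
Step 1:
                  B         C
  init        1.589     5.038
  Δ           1.664    -4.992
  eq          3.253   0.04646
  solve Keq expr → x = -1.664; check Q = 3.0840e-05
Then add 0.03105 M of C.
Step 2:
                  B         C
  init        3.253   0.07751
  Δ         0.01033    -0.031
  eq          3.263   0.04651
  solve Keq expr → x = -0.01033; check Q = 3.0840e-05
Then add 1.569 M of B.
Step 3:
                  B         C
  init        4.832   0.04651
  Δ       -0.002165  0.006495
  eq           4.83   0.05301
  solve Keq expr → x = 0.002165; check Q = 3.0840e-05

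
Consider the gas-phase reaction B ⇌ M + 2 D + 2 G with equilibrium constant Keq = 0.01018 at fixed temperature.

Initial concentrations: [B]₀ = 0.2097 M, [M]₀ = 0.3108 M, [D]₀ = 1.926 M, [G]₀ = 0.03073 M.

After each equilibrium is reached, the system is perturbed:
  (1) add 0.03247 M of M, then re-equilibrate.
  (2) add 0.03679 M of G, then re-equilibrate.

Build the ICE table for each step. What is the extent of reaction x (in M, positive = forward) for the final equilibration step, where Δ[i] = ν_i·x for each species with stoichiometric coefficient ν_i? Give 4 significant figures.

x = -0.0167 M

Q₀ = 0.005192 vs Keq = 0.01018 ⇒ Q<K, forward
Step 1:
                  B         M         D         G
  init       0.2097    0.3108     1.926   0.03073
  Δ       -0.005555  0.005555   0.01111   0.01111
  eq         0.2041    0.3164     1.937   0.04184
  solve Keq expr → x = 0.005555; check Q = 0.01018
Then add 0.03247 M of M.
Step 2:
                  B         M         D         G
  init       0.2041    0.3488     1.937   0.04184
  Δ       9.0836e-04 -9.0836e-04 -0.001817 -0.001817
  eq         0.2051    0.3479     1.935   0.04002
  solve Keq expr → x = -9.0836e-04; check Q = 0.01018
Then add 0.03679 M of G.
Step 3:
                  B         M         D         G
  init       0.2051    0.3479     1.935   0.07681
  Δ          0.0167   -0.0167  -0.03341  -0.03341
  eq         0.2218    0.3312     1.902   0.04341
  solve Keq expr → x = -0.0167; check Q = 0.01018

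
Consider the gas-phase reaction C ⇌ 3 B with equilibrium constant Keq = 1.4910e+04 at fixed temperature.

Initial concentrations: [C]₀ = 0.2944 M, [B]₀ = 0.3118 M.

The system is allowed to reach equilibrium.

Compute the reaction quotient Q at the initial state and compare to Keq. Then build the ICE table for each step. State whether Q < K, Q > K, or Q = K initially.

Q₀ = 0.103; Q < K (proceeds forward)

Q₀ = 0.103 vs Keq = 1.4910e+04 ⇒ Q<K, forward
Step 1:
                    C           B
  init         0.2944      0.3118
  Δ           -0.2943      0.8829
  eq       1.1435e-04       1.195
  solve Keq expr → x = 0.2943; check Q = 1.4910e+04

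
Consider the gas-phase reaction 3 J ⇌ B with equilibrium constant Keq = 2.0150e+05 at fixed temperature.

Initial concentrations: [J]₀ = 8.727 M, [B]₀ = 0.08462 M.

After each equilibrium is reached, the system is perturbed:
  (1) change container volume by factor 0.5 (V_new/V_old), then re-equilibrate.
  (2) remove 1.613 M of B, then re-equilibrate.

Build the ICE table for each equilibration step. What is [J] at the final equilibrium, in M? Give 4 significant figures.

[J]_eq = 0.02788 M

Q₀ = 1.2731e-04 vs Keq = 2.0150e+05 ⇒ Q<K, forward
Step 1:
                    J           B
  Initial       8.727     0.08462
  Change       -8.702       2.901
  Equil       0.02456       2.985
  solve Keq expr → x = 2.901; check Q = 2.0150e+05
Then change container volume by factor 0.5 (V_new/V_old).
Step 2:
                    J           B
  Initial     0.04912       5.971
  Change     -0.01817    0.006056
  Equil       0.03096       5.977
  solve Keq expr → x = 0.006056; check Q = 2.0150e+05
Then remove 1.613 M of B.
Step 3:
                    J           B
  Initial     0.03096       4.364
  Change    -0.003079    0.001026
  Equil       0.02788       4.365
  solve Keq expr → x = 0.001026; check Q = 2.0150e+05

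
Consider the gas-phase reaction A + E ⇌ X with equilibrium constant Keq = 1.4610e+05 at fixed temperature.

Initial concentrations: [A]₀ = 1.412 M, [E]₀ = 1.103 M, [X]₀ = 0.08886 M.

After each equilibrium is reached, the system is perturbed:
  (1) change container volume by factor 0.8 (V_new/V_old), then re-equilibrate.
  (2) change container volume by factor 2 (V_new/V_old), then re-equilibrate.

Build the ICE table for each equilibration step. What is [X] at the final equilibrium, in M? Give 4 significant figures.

Q₀ = 0.05706 vs Keq = 1.4610e+05 ⇒ Q<K, forward
Step 1:
                    A           E           X
  Initial       1.412       1.103     0.08886
  Change       -1.103      -1.103       1.103
  Equil         0.309  2.6398e-05       1.192
  solve Keq expr → x = 1.103; check Q = 1.4610e+05
Then change container volume by factor 0.8 (V_new/V_old).
Step 2:
                    A           E           X
  Initial      0.3863  3.2997e-05        1.49
  Change  -6.5989e-06 -6.5989e-06  6.5989e-06
  Equil        0.3863  2.6398e-05        1.49
  solve Keq expr → x = 6.5989e-06; check Q = 1.4610e+05
Then change container volume by factor 2 (V_new/V_old).
Step 3:
                    A           E           X
  Initial      0.1931  1.3199e-05      0.7449
  Change   1.3197e-05  1.3197e-05 -1.3197e-05
  Equil        0.1932  2.6396e-05      0.7449
  solve Keq expr → x = -1.3197e-05; check Q = 1.4610e+05

[X]_eq = 0.7449 M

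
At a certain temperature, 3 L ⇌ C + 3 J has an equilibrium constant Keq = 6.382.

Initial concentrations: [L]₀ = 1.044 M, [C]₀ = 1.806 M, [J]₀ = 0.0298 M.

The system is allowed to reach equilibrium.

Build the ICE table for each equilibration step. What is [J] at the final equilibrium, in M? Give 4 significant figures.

[J]_eq = 0.6391 M

Q₀ = 4.2002e-05 vs Keq = 6.382 ⇒ Q<K, forward
Step 1:
                    L           C           J
  I             1.044       1.806      0.0298
  C           -0.6093      0.2031      0.6093
  E            0.4347       2.009      0.6391
  solve Keq expr → x = 0.2031; check Q = 6.382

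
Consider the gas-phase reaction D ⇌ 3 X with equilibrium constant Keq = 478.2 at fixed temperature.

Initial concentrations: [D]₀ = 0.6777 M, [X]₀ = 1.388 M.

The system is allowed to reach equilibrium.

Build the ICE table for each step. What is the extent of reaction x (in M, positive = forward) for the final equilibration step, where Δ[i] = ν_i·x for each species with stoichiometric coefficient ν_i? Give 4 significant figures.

Q₀ = 3.946 vs Keq = 478.2 ⇒ Q<K, forward
Step 1:
                    D           X
  I            0.6777       1.388
  C           -0.6083       1.825
  E           0.06936       3.213
  solve Keq expr → x = 0.6083; check Q = 478.2

x = 0.6083 M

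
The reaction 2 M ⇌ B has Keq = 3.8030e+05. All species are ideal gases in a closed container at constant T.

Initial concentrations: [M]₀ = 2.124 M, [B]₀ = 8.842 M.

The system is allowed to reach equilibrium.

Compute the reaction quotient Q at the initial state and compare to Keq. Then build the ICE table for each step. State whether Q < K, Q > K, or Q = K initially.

Q₀ = 1.96 vs Keq = 3.8030e+05 ⇒ Q<K, forward
Step 1:
                    M           B
  I             2.124       8.842
  C            -2.119       1.059
  E          0.005103       9.901
  solve Keq expr → x = 1.059; check Q = 3.8030e+05

Q₀ = 1.96; Q < K (proceeds forward)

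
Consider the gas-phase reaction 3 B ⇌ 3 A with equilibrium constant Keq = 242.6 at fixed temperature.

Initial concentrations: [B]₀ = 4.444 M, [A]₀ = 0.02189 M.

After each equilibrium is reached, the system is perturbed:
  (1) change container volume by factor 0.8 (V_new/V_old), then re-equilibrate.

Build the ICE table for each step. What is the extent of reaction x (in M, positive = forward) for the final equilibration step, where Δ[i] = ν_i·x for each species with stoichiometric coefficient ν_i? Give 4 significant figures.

x = 0 M

Q₀ = 1.1951e-07 vs Keq = 242.6 ⇒ Q<K, forward
Step 1:
                   B          A
  I            4.444    0.02189
  C           -3.827      3.827
  E           0.6171      3.849
  solve Keq expr → x = 1.276; check Q = 242.6
Then change container volume by factor 0.8 (V_new/V_old).
Step 2:
                   B          A
  I           0.7714      4.811
  C                0          0
  E           0.7714      4.811
  solve Keq expr → x = 0; check Q = 242.6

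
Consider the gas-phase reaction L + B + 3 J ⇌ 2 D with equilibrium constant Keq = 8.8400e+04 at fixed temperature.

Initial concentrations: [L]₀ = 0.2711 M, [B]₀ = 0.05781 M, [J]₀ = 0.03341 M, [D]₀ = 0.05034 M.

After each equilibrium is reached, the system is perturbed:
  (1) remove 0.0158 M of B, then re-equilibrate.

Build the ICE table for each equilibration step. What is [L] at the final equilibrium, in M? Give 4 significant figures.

Q₀ = 4336 vs Keq = 8.8400e+04 ⇒ Q<K, forward
Step 1:
                    L           B           J           D
  I            0.2711     0.05781     0.03341     0.05034
  C         -0.006196   -0.006196    -0.01859     0.01239
  E            0.2649     0.05161     0.01482     0.06273
  solve Keq expr → x = 0.006196; check Q = 8.8400e+04
Then remove 0.0158 M of B.
Step 2:
                    L           B           J           D
  I            0.2649     0.03581     0.01482     0.06273
  C        5.4394e-04  5.4394e-04    0.001632   -0.001088
  E            0.2654     0.03636     0.01645     0.06164
  solve Keq expr → x = -5.4394e-04; check Q = 8.8400e+04

[L]_eq = 0.2654 M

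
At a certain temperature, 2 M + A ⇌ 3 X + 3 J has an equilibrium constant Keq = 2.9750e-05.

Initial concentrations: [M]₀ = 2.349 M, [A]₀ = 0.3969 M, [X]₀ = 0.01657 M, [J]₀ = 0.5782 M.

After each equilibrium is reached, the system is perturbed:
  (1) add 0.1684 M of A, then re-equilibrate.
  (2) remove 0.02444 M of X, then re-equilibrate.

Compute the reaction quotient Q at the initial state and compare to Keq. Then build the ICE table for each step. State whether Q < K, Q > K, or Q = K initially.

Q₀ = 4.0156e-07 vs Keq = 2.9750e-05 ⇒ Q<K, forward
Step 1:
                   M          A          X          J
  I            2.349     0.3969    0.01657     0.5782
  C         -0.03096   -0.01548    0.04644    0.04644
  E            2.318     0.3814    0.06301     0.6246
  solve Keq expr → x = 0.01548; check Q = 2.9750e-05
Then add 0.1684 M of A.
Step 2:
                   M          A          X          J
  I            2.318     0.5498    0.06301     0.6246
  C        -0.004775  -0.002388   0.007163   0.007163
  E            2.313     0.5474    0.07017     0.6318
  solve Keq expr → x = 0.002388; check Q = 2.9750e-05
Then remove 0.02444 M of X.
Step 3:
                   M          A          X          J
  I            2.313     0.5474    0.04573     0.6318
  C         -0.01437  -0.007183    0.02155    0.02155
  E            2.299     0.5402    0.06728     0.6534
  solve Keq expr → x = 0.007183; check Q = 2.9750e-05

Q₀ = 4.0156e-07; Q < K (proceeds forward)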